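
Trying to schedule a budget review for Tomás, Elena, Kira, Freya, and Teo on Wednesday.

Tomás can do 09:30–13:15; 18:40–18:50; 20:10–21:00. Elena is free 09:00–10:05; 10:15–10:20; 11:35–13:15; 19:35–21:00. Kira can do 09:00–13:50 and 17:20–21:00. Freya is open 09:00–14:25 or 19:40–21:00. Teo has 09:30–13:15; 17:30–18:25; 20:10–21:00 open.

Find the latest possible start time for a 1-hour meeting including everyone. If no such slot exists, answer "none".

Tomás ∩ Elena: 09:30-10:05, 10:15-10:20, 11:35-13:15, 20:10-21:00.
Tomás ∩ Elena ∩ Kira: 09:30-10:05, 10:15-10:20, 11:35-13:15, 20:10-21:00.
Tomás ∩ Elena ∩ Kira ∩ Freya: 09:30-10:05, 10:15-10:20, 11:35-13:15, 20:10-21:00.
Tomás ∩ Elena ∩ Kira ∩ Freya ∩ Teo: 09:30-10:05, 10:15-10:20, 11:35-13:15, 20:10-21:00.
The last common window of at least 60 minutes is 11:35-13:15; a 60-minute meeting can start as late as 12:15 and still end by 13:15.

12:15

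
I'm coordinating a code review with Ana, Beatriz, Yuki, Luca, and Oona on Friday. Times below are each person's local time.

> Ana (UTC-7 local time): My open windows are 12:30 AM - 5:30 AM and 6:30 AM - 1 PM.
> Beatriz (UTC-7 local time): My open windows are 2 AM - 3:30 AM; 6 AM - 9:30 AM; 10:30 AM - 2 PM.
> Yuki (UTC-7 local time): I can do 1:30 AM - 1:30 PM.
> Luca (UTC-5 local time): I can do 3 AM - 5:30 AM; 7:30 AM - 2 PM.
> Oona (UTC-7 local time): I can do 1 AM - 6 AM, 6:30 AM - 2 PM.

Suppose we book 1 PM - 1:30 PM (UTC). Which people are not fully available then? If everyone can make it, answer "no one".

Ana in UTC: 07:30-12:30, 13:30-20:00 (add 7h to convert from UTC-7).
Beatriz in UTC: 09:00-10:30, 13:00-16:30, 17:30-21:00 (add 7h to convert from UTC-7).
Yuki in UTC: 08:30-20:30 (add 7h to convert from UTC-7).
Luca in UTC: 08:00-10:30, 12:30-19:00 (add 5h to convert from UTC-5).
Oona in UTC: 08:00-13:00, 13:30-21:00 (add 7h to convert from UTC-7).
Ana: not fully free for 13:00-13:30. Beatriz: free for 13:00-13:30. Yuki: free for 13:00-13:30. Luca: free for 13:00-13:30. Oona: not fully free for 13:00-13:30.

Ana, Oona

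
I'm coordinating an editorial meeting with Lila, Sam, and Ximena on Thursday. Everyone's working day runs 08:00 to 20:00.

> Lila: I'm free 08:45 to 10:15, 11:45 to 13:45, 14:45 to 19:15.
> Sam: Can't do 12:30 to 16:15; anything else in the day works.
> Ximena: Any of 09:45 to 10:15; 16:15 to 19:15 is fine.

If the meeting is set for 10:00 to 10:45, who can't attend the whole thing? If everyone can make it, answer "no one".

Lila free: 08:45-10:15, 11:45-13:45, 14:45-19:15.
Sam free: 08:00-12:30, 16:15-20:00 (invert busy blocks within the working day).
Ximena free: 09:45-10:15, 16:15-19:15.
Lila: not fully free for 10:00-10:45. Sam: free for 10:00-10:45. Ximena: not fully free for 10:00-10:45.

Lila, Ximena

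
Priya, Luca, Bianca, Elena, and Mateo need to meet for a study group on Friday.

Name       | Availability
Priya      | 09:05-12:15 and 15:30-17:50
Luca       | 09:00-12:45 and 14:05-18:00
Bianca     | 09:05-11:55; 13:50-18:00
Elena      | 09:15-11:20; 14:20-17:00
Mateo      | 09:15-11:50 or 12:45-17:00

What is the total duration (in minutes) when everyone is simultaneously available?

215

Priya ∩ Luca: 09:05-12:15, 15:30-17:50.
Priya ∩ Luca ∩ Bianca: 09:05-11:55, 15:30-17:50.
Priya ∩ Luca ∩ Bianca ∩ Elena: 09:15-11:20, 15:30-17:00.
Priya ∩ Luca ∩ Bianca ∩ Elena ∩ Mateo: 09:15-11:20, 15:30-17:00.
So the common availability across everyone is 09:15-11:20, 15:30-17:00.
Summing the common windows: 125 + 90 = 215 minutes.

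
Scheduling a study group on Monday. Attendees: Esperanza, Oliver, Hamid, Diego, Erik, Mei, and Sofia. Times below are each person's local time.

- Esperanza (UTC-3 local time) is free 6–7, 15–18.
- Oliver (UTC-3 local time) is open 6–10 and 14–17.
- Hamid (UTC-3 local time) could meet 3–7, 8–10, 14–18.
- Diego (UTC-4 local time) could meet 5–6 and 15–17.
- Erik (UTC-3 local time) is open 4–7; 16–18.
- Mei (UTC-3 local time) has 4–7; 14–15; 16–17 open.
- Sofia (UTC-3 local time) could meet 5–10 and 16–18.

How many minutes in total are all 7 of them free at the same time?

Esperanza in UTC: 09:00-10:00, 18:00-21:00 (add 3h to convert from UTC-3).
Oliver in UTC: 09:00-13:00, 17:00-20:00 (add 3h to convert from UTC-3).
Hamid in UTC: 06:00-10:00, 11:00-13:00, 17:00-21:00 (add 3h to convert from UTC-3).
Diego in UTC: 09:00-10:00, 19:00-21:00 (add 4h to convert from UTC-4).
Erik in UTC: 07:00-10:00, 19:00-21:00 (add 3h to convert from UTC-3).
Mei in UTC: 07:00-10:00, 17:00-18:00, 19:00-20:00 (add 3h to convert from UTC-3).
Sofia in UTC: 08:00-13:00, 19:00-21:00 (add 3h to convert from UTC-3).
Esperanza ∩ Oliver: 09:00-10:00, 18:00-20:00.
Esperanza ∩ Oliver ∩ Hamid: 09:00-10:00, 18:00-20:00.
Esperanza ∩ Oliver ∩ Hamid ∩ Diego: 09:00-10:00, 19:00-20:00.
Esperanza ∩ Oliver ∩ Hamid ∩ Diego ∩ Erik: 09:00-10:00, 19:00-20:00.
Esperanza ∩ Oliver ∩ Hamid ∩ Diego ∩ Erik ∩ Mei: 09:00-10:00, 19:00-20:00.
Esperanza ∩ Oliver ∩ Hamid ∩ Diego ∩ Erik ∩ Mei ∩ Sofia: 09:00-10:00, 19:00-20:00.
Summing the common windows: 60 + 60 = 120 minutes.

120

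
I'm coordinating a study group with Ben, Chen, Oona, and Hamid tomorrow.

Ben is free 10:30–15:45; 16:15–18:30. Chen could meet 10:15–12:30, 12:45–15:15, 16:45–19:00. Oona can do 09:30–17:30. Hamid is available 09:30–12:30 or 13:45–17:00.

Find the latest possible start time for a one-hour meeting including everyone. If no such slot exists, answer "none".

14:15

Ben ∩ Chen: 10:30-12:30, 12:45-15:15, 16:45-18:30.
Ben ∩ Chen ∩ Oona: 10:30-12:30, 12:45-15:15, 16:45-17:30.
Ben ∩ Chen ∩ Oona ∩ Hamid: 10:30-12:30, 13:45-15:15, 16:45-17:00.
The last common window of at least 60 minutes is 13:45-15:15; a 60-minute meeting can start as late as 14:15 and still end by 15:15.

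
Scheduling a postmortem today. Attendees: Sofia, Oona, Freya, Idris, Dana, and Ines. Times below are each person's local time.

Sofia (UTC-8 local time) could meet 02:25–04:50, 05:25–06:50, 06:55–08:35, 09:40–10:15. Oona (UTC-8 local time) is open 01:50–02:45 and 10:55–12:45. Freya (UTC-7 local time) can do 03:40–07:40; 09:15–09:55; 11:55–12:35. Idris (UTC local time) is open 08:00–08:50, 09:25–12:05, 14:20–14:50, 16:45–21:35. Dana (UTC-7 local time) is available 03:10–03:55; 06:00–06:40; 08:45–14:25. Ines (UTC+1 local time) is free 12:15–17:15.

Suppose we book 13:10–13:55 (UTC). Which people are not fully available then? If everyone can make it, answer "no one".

Sofia in UTC: 10:25-12:50, 13:25-14:50, 14:55-16:35, 17:40-18:15 (add 8h to convert from UTC-8).
Oona in UTC: 09:50-10:45, 18:55-20:45 (add 8h to convert from UTC-8).
Freya in UTC: 10:40-14:40, 16:15-16:55, 18:55-19:35 (add 7h to convert from UTC-7).
Idris in UTC: 08:00-08:50, 09:25-12:05, 14:20-14:50, 16:45-21:35.
Dana in UTC: 10:10-10:55, 13:00-13:40, 15:45-21:25 (add 7h to convert from UTC-7).
Ines in UTC: 11:15-16:15 (subtract 1h to convert from UTC+1).
Sofia: not fully free for 13:10-13:55. Oona: not fully free for 13:10-13:55. Freya: free for 13:10-13:55. Idris: not fully free for 13:10-13:55. Dana: not fully free for 13:10-13:55. Ines: free for 13:10-13:55.

Dana, Idris, Oona, Sofia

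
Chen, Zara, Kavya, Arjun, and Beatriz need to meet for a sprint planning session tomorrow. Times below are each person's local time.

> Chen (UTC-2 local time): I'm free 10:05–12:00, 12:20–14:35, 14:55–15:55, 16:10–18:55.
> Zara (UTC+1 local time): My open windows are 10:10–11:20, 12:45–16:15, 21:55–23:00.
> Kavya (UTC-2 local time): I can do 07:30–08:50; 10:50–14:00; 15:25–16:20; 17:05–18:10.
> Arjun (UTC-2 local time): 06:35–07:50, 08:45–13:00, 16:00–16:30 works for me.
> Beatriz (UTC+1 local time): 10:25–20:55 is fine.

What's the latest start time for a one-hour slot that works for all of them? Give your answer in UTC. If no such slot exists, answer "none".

Chen in UTC: 12:05-14:00, 14:20-16:35, 16:55-17:55, 18:10-20:55 (add 2h to convert from UTC-2).
Zara in UTC: 09:10-10:20, 11:45-15:15, 20:55-22:00 (subtract 1h to convert from UTC+1).
Kavya in UTC: 09:30-10:50, 12:50-16:00, 17:25-18:20, 19:05-20:10 (add 2h to convert from UTC-2).
Arjun in UTC: 08:35-09:50, 10:45-15:00, 18:00-18:30 (add 2h to convert from UTC-2).
Beatriz in UTC: 09:25-19:55 (subtract 1h to convert from UTC+1).
Chen ∩ Zara: 12:05-14:00, 14:20-15:15.
Chen ∩ Zara ∩ Kavya: 12:50-14:00, 14:20-15:15.
Chen ∩ Zara ∩ Kavya ∩ Arjun: 12:50-14:00, 14:20-15:00.
Chen ∩ Zara ∩ Kavya ∩ Arjun ∩ Beatriz: 12:50-14:00, 14:20-15:00.
Those are the intersection windows.
The last common window of at least 60 minutes is 12:50-14:00; a 60-minute meeting can start as late as 13:00 and still end by 14:00.

13:00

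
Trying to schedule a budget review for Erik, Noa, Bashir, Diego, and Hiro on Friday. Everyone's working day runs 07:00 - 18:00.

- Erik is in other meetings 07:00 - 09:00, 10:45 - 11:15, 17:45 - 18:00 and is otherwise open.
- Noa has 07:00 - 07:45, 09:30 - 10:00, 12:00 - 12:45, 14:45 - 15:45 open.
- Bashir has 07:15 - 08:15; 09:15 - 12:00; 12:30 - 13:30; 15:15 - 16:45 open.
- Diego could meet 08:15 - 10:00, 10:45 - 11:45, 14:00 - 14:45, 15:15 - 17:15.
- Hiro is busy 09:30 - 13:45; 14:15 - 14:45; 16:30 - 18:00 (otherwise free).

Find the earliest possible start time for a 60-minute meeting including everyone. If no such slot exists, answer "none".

none

Erik free: 09:00-10:45, 11:15-17:45 (invert busy blocks within the working day).
Noa free: 07:00-07:45, 09:30-10:00, 12:00-12:45, 14:45-15:45.
Bashir free: 07:15-08:15, 09:15-12:00, 12:30-13:30, 15:15-16:45.
Diego free: 08:15-10:00, 10:45-11:45, 14:00-14:45, 15:15-17:15.
Hiro free: 07:00-09:30, 13:45-14:15, 14:45-16:30 (invert busy blocks within the working day).
Erik ∩ Noa: 09:30-10:00, 12:00-12:45, 14:45-15:45.
Erik ∩ Noa ∩ Bashir: 09:30-10:00, 12:30-12:45, 15:15-15:45.
Erik ∩ Noa ∩ Bashir ∩ Diego: 09:30-10:00, 15:15-15:45.
Erik ∩ Noa ∩ Bashir ∩ Diego ∩ Hiro: 15:15-15:45.
So the common availability across everyone is 15:15-15:45.
No common window is at least 60 minutes long.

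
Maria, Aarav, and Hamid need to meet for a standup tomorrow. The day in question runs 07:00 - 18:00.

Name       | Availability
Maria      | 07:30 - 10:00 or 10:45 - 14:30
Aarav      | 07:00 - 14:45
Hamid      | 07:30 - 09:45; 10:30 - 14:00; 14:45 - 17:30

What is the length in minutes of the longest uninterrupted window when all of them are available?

195

Maria ∩ Aarav: 07:30-10:00, 10:45-14:30.
Maria ∩ Aarav ∩ Hamid: 07:30-09:45, 10:45-14:00.
So the common availability across everyone is 07:30-09:45, 10:45-14:00.
The longest is 10:45-14:00 at 195 minutes.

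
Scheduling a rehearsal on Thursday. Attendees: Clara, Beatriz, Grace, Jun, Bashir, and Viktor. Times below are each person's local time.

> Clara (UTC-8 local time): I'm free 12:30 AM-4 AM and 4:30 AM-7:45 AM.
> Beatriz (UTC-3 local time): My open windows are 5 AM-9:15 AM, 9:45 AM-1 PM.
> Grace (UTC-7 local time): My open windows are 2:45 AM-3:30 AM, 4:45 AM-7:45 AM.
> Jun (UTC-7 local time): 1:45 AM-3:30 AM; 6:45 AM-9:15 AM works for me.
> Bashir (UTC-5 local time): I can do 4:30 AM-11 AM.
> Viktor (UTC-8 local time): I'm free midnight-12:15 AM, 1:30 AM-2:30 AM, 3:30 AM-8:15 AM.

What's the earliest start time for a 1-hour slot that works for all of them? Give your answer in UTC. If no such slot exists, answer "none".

13:45

Clara in UTC: 08:30-12:00, 12:30-15:45 (add 8h to convert from UTC-8).
Beatriz in UTC: 08:00-12:15, 12:45-16:00 (add 3h to convert from UTC-3).
Grace in UTC: 09:45-10:30, 11:45-14:45 (add 7h to convert from UTC-7).
Jun in UTC: 08:45-10:30, 13:45-16:15 (add 7h to convert from UTC-7).
Bashir in UTC: 09:30-16:00 (add 5h to convert from UTC-5).
Viktor in UTC: 08:00-08:15, 09:30-10:30, 11:30-16:15 (add 8h to convert from UTC-8).
Clara ∩ Beatriz: 08:30-12:00, 12:45-15:45.
Clara ∩ Beatriz ∩ Grace: 09:45-10:30, 11:45-12:00, 12:45-14:45.
Clara ∩ Beatriz ∩ Grace ∩ Jun: 09:45-10:30, 13:45-14:45.
Clara ∩ Beatriz ∩ Grace ∩ Jun ∩ Bashir: 09:45-10:30, 13:45-14:45.
Clara ∩ Beatriz ∩ Grace ∩ Jun ∩ Bashir ∩ Viktor: 09:45-10:30, 13:45-14:45.
Those are the intersection windows.
The first common window of at least 60 minutes is 13:45-14:45, so the earliest start is 13:45.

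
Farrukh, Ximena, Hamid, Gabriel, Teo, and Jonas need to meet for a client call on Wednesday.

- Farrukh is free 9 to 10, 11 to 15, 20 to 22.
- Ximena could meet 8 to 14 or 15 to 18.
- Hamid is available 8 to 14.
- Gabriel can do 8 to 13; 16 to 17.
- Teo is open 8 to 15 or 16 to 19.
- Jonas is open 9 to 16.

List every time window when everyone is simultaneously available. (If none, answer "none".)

Farrukh ∩ Ximena: 09:00-10:00, 11:00-14:00.
Farrukh ∩ Ximena ∩ Hamid: 09:00-10:00, 11:00-14:00.
Farrukh ∩ Ximena ∩ Hamid ∩ Gabriel: 09:00-10:00, 11:00-13:00.
Farrukh ∩ Ximena ∩ Hamid ∩ Gabriel ∩ Teo: 09:00-10:00, 11:00-13:00.
Farrukh ∩ Ximena ∩ Hamid ∩ Gabriel ∩ Teo ∩ Jonas: 09:00-10:00, 11:00-13:00.

09:00-10:00, 11:00-13:00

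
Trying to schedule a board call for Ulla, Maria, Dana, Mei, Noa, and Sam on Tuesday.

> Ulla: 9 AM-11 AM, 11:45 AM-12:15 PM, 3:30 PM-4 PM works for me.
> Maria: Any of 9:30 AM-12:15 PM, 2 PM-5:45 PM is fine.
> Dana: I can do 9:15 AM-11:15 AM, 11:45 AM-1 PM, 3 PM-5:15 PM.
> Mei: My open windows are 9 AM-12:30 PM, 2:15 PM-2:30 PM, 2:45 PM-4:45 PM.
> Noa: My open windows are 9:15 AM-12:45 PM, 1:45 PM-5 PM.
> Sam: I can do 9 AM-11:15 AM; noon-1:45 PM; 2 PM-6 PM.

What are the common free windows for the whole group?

09:30-11:00, 12:00-12:15, 15:30-16:00

Ulla ∩ Maria: 09:30-11:00, 11:45-12:15, 15:30-16:00.
Ulla ∩ Maria ∩ Dana: 09:30-11:00, 11:45-12:15, 15:30-16:00.
Ulla ∩ Maria ∩ Dana ∩ Mei: 09:30-11:00, 11:45-12:15, 15:30-16:00.
Ulla ∩ Maria ∩ Dana ∩ Mei ∩ Noa: 09:30-11:00, 11:45-12:15, 15:30-16:00.
Ulla ∩ Maria ∩ Dana ∩ Mei ∩ Noa ∩ Sam: 09:30-11:00, 12:00-12:15, 15:30-16:00.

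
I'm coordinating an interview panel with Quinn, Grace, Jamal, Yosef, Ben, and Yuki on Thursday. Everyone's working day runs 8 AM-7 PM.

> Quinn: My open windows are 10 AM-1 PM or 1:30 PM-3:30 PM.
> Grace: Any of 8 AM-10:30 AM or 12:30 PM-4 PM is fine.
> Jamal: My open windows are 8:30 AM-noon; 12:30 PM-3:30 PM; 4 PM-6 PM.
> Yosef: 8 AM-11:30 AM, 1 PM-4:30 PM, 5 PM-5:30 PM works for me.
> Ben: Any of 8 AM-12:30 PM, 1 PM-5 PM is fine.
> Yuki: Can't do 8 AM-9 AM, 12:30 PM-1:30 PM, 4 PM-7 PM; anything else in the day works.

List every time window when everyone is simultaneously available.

10:00-10:30, 13:30-15:30

Quinn free: 10:00-13:00, 13:30-15:30.
Grace free: 08:00-10:30, 12:30-16:00.
Jamal free: 08:30-12:00, 12:30-15:30, 16:00-18:00.
Yosef free: 08:00-11:30, 13:00-16:30, 17:00-17:30.
Ben free: 08:00-12:30, 13:00-17:00.
Yuki free: 09:00-12:30, 13:30-16:00 (invert busy blocks within the working day).
Quinn ∩ Grace: 10:00-10:30, 12:30-13:00, 13:30-15:30.
Quinn ∩ Grace ∩ Jamal: 10:00-10:30, 12:30-13:00, 13:30-15:30.
Quinn ∩ Grace ∩ Jamal ∩ Yosef: 10:00-10:30, 13:30-15:30.
Quinn ∩ Grace ∩ Jamal ∩ Yosef ∩ Ben: 10:00-10:30, 13:30-15:30.
Quinn ∩ Grace ∩ Jamal ∩ Yosef ∩ Ben ∩ Yuki: 10:00-10:30, 13:30-15:30.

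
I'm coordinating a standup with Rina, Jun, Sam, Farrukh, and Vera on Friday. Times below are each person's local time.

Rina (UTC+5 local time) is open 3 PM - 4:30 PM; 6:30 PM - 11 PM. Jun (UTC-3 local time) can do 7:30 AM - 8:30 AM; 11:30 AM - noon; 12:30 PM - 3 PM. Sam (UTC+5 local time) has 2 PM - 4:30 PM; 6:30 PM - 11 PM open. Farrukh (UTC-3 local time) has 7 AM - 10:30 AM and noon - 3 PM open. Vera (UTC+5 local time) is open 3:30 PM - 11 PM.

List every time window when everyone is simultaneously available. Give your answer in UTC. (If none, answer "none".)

Rina in UTC: 10:00-11:30, 13:30-18:00 (subtract 5h to convert from UTC+5).
Jun in UTC: 10:30-11:30, 14:30-15:00, 15:30-18:00 (add 3h to convert from UTC-3).
Sam in UTC: 09:00-11:30, 13:30-18:00 (subtract 5h to convert from UTC+5).
Farrukh in UTC: 10:00-13:30, 15:00-18:00 (add 3h to convert from UTC-3).
Vera in UTC: 10:30-18:00 (subtract 5h to convert from UTC+5).
Rina ∩ Jun: 10:30-11:30, 14:30-15:00, 15:30-18:00.
Rina ∩ Jun ∩ Sam: 10:30-11:30, 14:30-15:00, 15:30-18:00.
Rina ∩ Jun ∩ Sam ∩ Farrukh: 10:30-11:30, 15:30-18:00.
Rina ∩ Jun ∩ Sam ∩ Farrukh ∩ Vera: 10:30-11:30, 15:30-18:00.
So the common availability across everyone is 10:30-11:30, 15:30-18:00.

10:30-11:30, 15:30-18:00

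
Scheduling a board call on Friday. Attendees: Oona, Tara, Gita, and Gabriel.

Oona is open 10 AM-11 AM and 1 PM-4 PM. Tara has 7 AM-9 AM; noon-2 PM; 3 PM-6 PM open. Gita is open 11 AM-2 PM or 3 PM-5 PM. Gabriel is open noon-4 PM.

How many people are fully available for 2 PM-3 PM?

2

Oona and Gabriel can make the full 14:00-15:00 slot — that's 2.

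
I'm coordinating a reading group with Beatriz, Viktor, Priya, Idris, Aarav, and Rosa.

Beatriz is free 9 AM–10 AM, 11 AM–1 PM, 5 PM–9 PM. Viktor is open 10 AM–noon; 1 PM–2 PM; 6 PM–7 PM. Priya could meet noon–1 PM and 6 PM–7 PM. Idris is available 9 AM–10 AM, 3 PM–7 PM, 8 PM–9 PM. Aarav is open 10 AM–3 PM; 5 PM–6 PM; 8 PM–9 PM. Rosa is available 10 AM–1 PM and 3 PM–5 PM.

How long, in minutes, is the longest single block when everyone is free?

0

Beatriz ∩ Viktor: 11:00-12:00, 18:00-19:00.
Beatriz ∩ Viktor ∩ Priya: 18:00-19:00.
Beatriz ∩ Viktor ∩ Priya ∩ Idris: 18:00-19:00.
Beatriz ∩ Viktor ∩ Priya ∩ Idris ∩ Aarav: ∅.
Beatriz ∩ Viktor ∩ Priya ∩ Idris ∩ Aarav ∩ Rosa: ∅.
There is no time when everyone is free.
No common window exists, so the longest block is 0 minutes.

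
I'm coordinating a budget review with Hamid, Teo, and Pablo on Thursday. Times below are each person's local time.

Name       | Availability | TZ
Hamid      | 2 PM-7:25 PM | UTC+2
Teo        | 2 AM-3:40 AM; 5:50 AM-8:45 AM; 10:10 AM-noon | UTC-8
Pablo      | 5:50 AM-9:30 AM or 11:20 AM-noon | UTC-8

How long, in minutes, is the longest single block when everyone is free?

175

Hamid in UTC: 12:00-17:25 (subtract 2h to convert from UTC+2).
Teo in UTC: 10:00-11:40, 13:50-16:45, 18:10-20:00 (add 8h to convert from UTC-8).
Pablo in UTC: 13:50-17:30, 19:20-20:00 (add 8h to convert from UTC-8).
Hamid ∩ Teo: 13:50-16:45.
Hamid ∩ Teo ∩ Pablo: 13:50-16:45.
So the common availability across everyone is 13:50-16:45.
The longest is 13:50-16:45 at 175 minutes.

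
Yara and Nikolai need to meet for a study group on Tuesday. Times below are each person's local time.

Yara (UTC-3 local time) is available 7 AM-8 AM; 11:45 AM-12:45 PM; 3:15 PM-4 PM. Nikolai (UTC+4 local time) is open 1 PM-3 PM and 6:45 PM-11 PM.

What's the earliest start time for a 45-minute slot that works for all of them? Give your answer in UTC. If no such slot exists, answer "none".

10:00

Yara in UTC: 10:00-11:00, 14:45-15:45, 18:15-19:00 (add 3h to convert from UTC-3).
Nikolai in UTC: 09:00-11:00, 14:45-19:00 (subtract 4h to convert from UTC+4).
Yara ∩ Nikolai: 10:00-11:00, 14:45-15:45, 18:15-19:00.
Those are the intersection windows.
The first common window of at least 45 minutes is 10:00-11:00, so the earliest start is 10:00.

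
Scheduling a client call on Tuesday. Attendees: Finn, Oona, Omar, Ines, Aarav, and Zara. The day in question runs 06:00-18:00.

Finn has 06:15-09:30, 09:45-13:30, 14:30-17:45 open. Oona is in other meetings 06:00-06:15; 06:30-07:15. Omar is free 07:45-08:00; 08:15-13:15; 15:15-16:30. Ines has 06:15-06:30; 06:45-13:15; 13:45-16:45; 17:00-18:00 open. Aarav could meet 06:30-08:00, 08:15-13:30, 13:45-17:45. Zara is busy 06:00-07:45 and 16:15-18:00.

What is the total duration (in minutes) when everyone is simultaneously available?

Finn free: 06:15-09:30, 09:45-13:30, 14:30-17:45.
Oona free: 06:15-06:30, 07:15-18:00 (invert busy blocks within the working day).
Omar free: 07:45-08:00, 08:15-13:15, 15:15-16:30.
Ines free: 06:15-06:30, 06:45-13:15, 13:45-16:45, 17:00-18:00.
Aarav free: 06:30-08:00, 08:15-13:30, 13:45-17:45.
Zara free: 07:45-16:15 (invert busy blocks within the working day).
Finn ∩ Oona: 06:15-06:30, 07:15-09:30, 09:45-13:30, 14:30-17:45.
Finn ∩ Oona ∩ Omar: 07:45-08:00, 08:15-09:30, 09:45-13:15, 15:15-16:30.
Finn ∩ Oona ∩ Omar ∩ Ines: 07:45-08:00, 08:15-09:30, 09:45-13:15, 15:15-16:30.
Finn ∩ Oona ∩ Omar ∩ Ines ∩ Aarav: 07:45-08:00, 08:15-09:30, 09:45-13:15, 15:15-16:30.
Finn ∩ Oona ∩ Omar ∩ Ines ∩ Aarav ∩ Zara: 07:45-08:00, 08:15-09:30, 09:45-13:15, 15:15-16:15.
Summing the common windows: 15 + 75 + 210 + 60 = 360 minutes.

360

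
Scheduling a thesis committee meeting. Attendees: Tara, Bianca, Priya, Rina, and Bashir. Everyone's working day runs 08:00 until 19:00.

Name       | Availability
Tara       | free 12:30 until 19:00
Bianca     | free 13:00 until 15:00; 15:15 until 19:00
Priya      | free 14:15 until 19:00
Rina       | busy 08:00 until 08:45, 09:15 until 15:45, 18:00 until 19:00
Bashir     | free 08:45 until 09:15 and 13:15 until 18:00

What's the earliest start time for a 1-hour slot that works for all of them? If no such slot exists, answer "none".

Tara free: 12:30-19:00.
Bianca free: 13:00-15:00, 15:15-19:00.
Priya free: 14:15-19:00.
Rina free: 08:45-09:15, 15:45-18:00 (invert busy blocks within the working day).
Bashir free: 08:45-09:15, 13:15-18:00.
Tara ∩ Bianca: 13:00-15:00, 15:15-19:00.
Tara ∩ Bianca ∩ Priya: 14:15-15:00, 15:15-19:00.
Tara ∩ Bianca ∩ Priya ∩ Rina: 15:45-18:00.
Tara ∩ Bianca ∩ Priya ∩ Rina ∩ Bashir: 15:45-18:00.
The first common window of at least 60 minutes is 15:45-18:00, so the earliest start is 15:45.

15:45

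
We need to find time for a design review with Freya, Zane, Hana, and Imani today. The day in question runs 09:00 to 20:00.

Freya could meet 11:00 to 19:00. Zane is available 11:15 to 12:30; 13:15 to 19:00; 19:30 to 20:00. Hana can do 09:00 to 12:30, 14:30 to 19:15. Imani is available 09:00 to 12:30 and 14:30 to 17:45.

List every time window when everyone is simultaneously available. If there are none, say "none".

Freya ∩ Zane: 11:15-12:30, 13:15-19:00.
Freya ∩ Zane ∩ Hana: 11:15-12:30, 14:30-19:00.
Freya ∩ Zane ∩ Hana ∩ Imani: 11:15-12:30, 14:30-17:45.
Those are the intersection windows.

11:15-12:30, 14:30-17:45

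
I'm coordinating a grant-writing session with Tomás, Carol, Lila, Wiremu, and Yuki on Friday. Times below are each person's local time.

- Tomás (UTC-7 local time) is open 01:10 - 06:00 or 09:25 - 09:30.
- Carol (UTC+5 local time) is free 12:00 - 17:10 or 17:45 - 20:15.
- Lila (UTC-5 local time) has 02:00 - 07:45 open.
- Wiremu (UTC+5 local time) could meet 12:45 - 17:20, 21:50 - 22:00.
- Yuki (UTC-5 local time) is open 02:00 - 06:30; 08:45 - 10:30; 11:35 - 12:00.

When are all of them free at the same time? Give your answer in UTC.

08:10-11:30

Tomás in UTC: 08:10-13:00, 16:25-16:30 (add 7h to convert from UTC-7).
Carol in UTC: 07:00-12:10, 12:45-15:15 (subtract 5h to convert from UTC+5).
Lila in UTC: 07:00-12:45 (add 5h to convert from UTC-5).
Wiremu in UTC: 07:45-12:20, 16:50-17:00 (subtract 5h to convert from UTC+5).
Yuki in UTC: 07:00-11:30, 13:45-15:30, 16:35-17:00 (add 5h to convert from UTC-5).
Tomás ∩ Carol: 08:10-12:10, 12:45-13:00.
Tomás ∩ Carol ∩ Lila: 08:10-12:10.
Tomás ∩ Carol ∩ Lila ∩ Wiremu: 08:10-12:10.
Tomás ∩ Carol ∩ Lila ∩ Wiremu ∩ Yuki: 08:10-11:30.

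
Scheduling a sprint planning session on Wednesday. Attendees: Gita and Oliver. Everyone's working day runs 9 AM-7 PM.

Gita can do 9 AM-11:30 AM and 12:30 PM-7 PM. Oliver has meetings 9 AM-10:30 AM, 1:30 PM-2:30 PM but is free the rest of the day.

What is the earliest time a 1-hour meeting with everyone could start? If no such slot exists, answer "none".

10:30

Gita free: 09:00-11:30, 12:30-19:00.
Oliver free: 10:30-13:30, 14:30-19:00 (invert busy blocks within the working day).
Gita ∩ Oliver: 10:30-11:30, 12:30-13:30, 14:30-19:00.
The first common window of at least 60 minutes is 10:30-11:30, so the earliest start is 10:30.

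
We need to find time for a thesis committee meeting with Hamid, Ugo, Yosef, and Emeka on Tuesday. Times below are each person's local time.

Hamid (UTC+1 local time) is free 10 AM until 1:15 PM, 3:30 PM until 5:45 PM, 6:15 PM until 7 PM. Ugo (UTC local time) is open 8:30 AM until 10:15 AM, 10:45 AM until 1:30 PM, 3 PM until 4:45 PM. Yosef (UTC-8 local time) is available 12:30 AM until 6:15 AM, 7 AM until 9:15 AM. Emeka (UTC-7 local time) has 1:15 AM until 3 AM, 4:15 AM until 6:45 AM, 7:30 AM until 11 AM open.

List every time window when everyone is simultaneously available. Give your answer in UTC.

Hamid in UTC: 09:00-12:15, 14:30-16:45, 17:15-18:00 (subtract 1h to convert from UTC+1).
Ugo in UTC: 08:30-10:15, 10:45-13:30, 15:00-16:45.
Yosef in UTC: 08:30-14:15, 15:00-17:15 (add 8h to convert from UTC-8).
Emeka in UTC: 08:15-10:00, 11:15-13:45, 14:30-18:00 (add 7h to convert from UTC-7).
Hamid ∩ Ugo: 09:00-10:15, 10:45-12:15, 15:00-16:45.
Hamid ∩ Ugo ∩ Yosef: 09:00-10:15, 10:45-12:15, 15:00-16:45.
Hamid ∩ Ugo ∩ Yosef ∩ Emeka: 09:00-10:00, 11:15-12:15, 15:00-16:45.
Those are the intersection windows.

09:00-10:00, 11:15-12:15, 15:00-16:45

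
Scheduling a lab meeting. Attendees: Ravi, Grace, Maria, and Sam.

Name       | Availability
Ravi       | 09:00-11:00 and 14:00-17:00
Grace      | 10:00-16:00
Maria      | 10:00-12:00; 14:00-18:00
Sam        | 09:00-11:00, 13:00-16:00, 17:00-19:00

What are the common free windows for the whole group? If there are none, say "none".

Ravi ∩ Grace: 10:00-11:00, 14:00-16:00.
Ravi ∩ Grace ∩ Maria: 10:00-11:00, 14:00-16:00.
Ravi ∩ Grace ∩ Maria ∩ Sam: 10:00-11:00, 14:00-16:00.

10:00-11:00, 14:00-16:00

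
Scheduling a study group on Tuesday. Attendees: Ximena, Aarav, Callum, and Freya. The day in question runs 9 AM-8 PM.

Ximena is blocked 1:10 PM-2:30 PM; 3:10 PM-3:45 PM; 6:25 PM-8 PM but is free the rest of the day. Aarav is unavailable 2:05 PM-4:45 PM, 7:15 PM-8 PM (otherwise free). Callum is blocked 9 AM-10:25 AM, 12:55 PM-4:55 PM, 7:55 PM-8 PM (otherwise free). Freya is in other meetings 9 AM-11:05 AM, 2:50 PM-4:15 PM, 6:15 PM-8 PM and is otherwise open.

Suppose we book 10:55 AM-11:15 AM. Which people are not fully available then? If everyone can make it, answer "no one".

Ximena free: 09:00-13:10, 14:30-15:10, 15:45-18:25 (invert busy blocks within the working day).
Aarav free: 09:00-14:05, 16:45-19:15 (invert busy blocks within the working day).
Callum free: 10:25-12:55, 16:55-19:55 (invert busy blocks within the working day).
Freya free: 11:05-14:50, 16:15-18:15 (invert busy blocks within the working day).
Ximena: free for 10:55-11:15. Aarav: free for 10:55-11:15. Callum: free for 10:55-11:15. Freya: not fully free for 10:55-11:15.

Freya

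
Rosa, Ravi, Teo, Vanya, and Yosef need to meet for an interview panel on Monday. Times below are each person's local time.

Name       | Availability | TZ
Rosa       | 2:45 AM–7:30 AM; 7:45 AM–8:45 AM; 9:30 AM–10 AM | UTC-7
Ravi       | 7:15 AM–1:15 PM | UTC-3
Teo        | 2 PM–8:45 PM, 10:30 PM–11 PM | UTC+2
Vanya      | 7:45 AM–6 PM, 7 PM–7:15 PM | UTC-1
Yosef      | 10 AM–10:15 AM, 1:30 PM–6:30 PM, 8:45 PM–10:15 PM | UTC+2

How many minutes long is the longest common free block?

150

Rosa in UTC: 09:45-14:30, 14:45-15:45, 16:30-17:00 (add 7h to convert from UTC-7).
Ravi in UTC: 10:15-16:15 (add 3h to convert from UTC-3).
Teo in UTC: 12:00-18:45, 20:30-21:00 (subtract 2h to convert from UTC+2).
Vanya in UTC: 08:45-19:00, 20:00-20:15 (add 1h to convert from UTC-1).
Yosef in UTC: 08:00-08:15, 11:30-16:30, 18:45-20:15 (subtract 2h to convert from UTC+2).
Rosa ∩ Ravi: 10:15-14:30, 14:45-15:45.
Rosa ∩ Ravi ∩ Teo: 12:00-14:30, 14:45-15:45.
Rosa ∩ Ravi ∩ Teo ∩ Vanya: 12:00-14:30, 14:45-15:45.
Rosa ∩ Ravi ∩ Teo ∩ Vanya ∩ Yosef: 12:00-14:30, 14:45-15:45.
The longest is 12:00-14:30 at 150 minutes.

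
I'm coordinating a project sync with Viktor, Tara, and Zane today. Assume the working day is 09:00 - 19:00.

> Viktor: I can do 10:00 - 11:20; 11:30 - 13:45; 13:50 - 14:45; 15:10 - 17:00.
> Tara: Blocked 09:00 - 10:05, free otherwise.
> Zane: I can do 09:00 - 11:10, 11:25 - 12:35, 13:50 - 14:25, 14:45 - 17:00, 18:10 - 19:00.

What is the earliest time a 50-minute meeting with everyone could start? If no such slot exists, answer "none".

Viktor free: 10:00-11:20, 11:30-13:45, 13:50-14:45, 15:10-17:00.
Tara free: 10:05-19:00 (invert busy blocks within the working day).
Zane free: 09:00-11:10, 11:25-12:35, 13:50-14:25, 14:45-17:00, 18:10-19:00.
Viktor ∩ Tara: 10:05-11:20, 11:30-13:45, 13:50-14:45, 15:10-17:00.
Viktor ∩ Tara ∩ Zane: 10:05-11:10, 11:30-12:35, 13:50-14:25, 15:10-17:00.
So the common availability across everyone is 10:05-11:10, 11:30-12:35, 13:50-14:25, 15:10-17:00.
The first common window of at least 50 minutes is 10:05-11:10, so the earliest start is 10:05.

10:05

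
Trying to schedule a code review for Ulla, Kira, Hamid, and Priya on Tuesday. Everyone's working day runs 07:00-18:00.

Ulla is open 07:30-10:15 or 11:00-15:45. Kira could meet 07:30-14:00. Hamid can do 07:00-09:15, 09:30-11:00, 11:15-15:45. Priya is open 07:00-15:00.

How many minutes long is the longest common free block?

165

Ulla ∩ Kira: 07:30-10:15, 11:00-14:00.
Ulla ∩ Kira ∩ Hamid: 07:30-09:15, 09:30-10:15, 11:15-14:00.
Ulla ∩ Kira ∩ Hamid ∩ Priya: 07:30-09:15, 09:30-10:15, 11:15-14:00.
The longest is 11:15-14:00 at 165 minutes.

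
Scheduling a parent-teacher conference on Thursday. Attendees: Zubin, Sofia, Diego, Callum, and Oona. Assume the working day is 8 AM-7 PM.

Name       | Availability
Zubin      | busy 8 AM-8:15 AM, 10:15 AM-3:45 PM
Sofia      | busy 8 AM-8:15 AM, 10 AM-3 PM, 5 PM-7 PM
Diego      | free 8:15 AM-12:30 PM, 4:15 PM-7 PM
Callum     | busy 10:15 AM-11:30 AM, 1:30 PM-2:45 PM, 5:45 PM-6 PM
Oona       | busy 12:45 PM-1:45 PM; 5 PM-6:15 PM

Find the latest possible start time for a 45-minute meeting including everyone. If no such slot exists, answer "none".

Zubin free: 08:15-10:15, 15:45-19:00 (invert busy blocks within the working day).
Sofia free: 08:15-10:00, 15:00-17:00 (invert busy blocks within the working day).
Diego free: 08:15-12:30, 16:15-19:00.
Callum free: 08:00-10:15, 11:30-13:30, 14:45-17:45, 18:00-19:00 (invert busy blocks within the working day).
Oona free: 08:00-12:45, 13:45-17:00, 18:15-19:00 (invert busy blocks within the working day).
Zubin ∩ Sofia: 08:15-10:00, 15:45-17:00.
Zubin ∩ Sofia ∩ Diego: 08:15-10:00, 16:15-17:00.
Zubin ∩ Sofia ∩ Diego ∩ Callum: 08:15-10:00, 16:15-17:00.
Zubin ∩ Sofia ∩ Diego ∩ Callum ∩ Oona: 08:15-10:00, 16:15-17:00.
Those are the intersection windows.
The last common window of at least 45 minutes is 16:15-17:00; a 45-minute meeting can start as late as 16:15 and still end by 17:00.

16:15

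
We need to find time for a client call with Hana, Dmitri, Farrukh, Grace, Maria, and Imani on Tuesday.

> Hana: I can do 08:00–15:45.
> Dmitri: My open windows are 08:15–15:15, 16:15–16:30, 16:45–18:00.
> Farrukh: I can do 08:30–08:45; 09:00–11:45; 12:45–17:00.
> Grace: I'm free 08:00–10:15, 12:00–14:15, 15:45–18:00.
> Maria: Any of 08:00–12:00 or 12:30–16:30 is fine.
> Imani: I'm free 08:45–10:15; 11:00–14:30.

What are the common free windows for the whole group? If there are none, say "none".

09:00-10:15, 12:45-14:15

Hana ∩ Dmitri: 08:15-15:15.
Hana ∩ Dmitri ∩ Farrukh: 08:30-08:45, 09:00-11:45, 12:45-15:15.
Hana ∩ Dmitri ∩ Farrukh ∩ Grace: 08:30-08:45, 09:00-10:15, 12:45-14:15.
Hana ∩ Dmitri ∩ Farrukh ∩ Grace ∩ Maria: 08:30-08:45, 09:00-10:15, 12:45-14:15.
Hana ∩ Dmitri ∩ Farrukh ∩ Grace ∩ Maria ∩ Imani: 09:00-10:15, 12:45-14:15.
So the common availability across everyone is 09:00-10:15, 12:45-14:15.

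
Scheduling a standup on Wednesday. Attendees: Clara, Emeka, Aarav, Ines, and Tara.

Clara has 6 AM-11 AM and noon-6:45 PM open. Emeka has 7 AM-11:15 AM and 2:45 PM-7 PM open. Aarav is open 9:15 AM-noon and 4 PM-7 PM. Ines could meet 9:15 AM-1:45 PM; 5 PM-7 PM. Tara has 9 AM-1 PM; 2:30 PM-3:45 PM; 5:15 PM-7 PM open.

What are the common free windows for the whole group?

Clara ∩ Emeka: 07:00-11:00, 14:45-18:45.
Clara ∩ Emeka ∩ Aarav: 09:15-11:00, 16:00-18:45.
Clara ∩ Emeka ∩ Aarav ∩ Ines: 09:15-11:00, 17:00-18:45.
Clara ∩ Emeka ∩ Aarav ∩ Ines ∩ Tara: 09:15-11:00, 17:15-18:45.

09:15-11:00, 17:15-18:45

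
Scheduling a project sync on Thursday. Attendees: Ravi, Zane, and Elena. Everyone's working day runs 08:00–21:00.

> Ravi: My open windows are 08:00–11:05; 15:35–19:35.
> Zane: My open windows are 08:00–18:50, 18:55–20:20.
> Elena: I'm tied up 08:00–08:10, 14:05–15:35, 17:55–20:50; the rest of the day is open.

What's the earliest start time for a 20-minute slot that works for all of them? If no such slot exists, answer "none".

08:10

Ravi free: 08:00-11:05, 15:35-19:35.
Zane free: 08:00-18:50, 18:55-20:20.
Elena free: 08:10-14:05, 15:35-17:55, 20:50-21:00 (invert busy blocks within the working day).
Ravi ∩ Zane: 08:00-11:05, 15:35-18:50, 18:55-19:35.
Ravi ∩ Zane ∩ Elena: 08:10-11:05, 15:35-17:55.
Those are the intersection windows.
The first common window of at least 20 minutes is 08:10-11:05, so the earliest start is 08:10.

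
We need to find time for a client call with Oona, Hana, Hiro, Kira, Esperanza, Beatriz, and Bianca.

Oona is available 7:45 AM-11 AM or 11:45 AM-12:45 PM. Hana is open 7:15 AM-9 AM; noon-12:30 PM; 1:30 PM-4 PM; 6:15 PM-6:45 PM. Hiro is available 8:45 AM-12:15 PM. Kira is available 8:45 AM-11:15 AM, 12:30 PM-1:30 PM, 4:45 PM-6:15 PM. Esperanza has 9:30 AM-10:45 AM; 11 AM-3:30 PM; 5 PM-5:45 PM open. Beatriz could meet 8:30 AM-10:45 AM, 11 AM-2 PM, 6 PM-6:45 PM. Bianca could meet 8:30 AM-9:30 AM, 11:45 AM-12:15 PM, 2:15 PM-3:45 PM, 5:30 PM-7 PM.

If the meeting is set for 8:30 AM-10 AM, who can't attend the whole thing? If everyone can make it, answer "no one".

Oona: free for 08:30-10:00. Hana: not fully free for 08:30-10:00. Hiro: not fully free for 08:30-10:00. Kira: not fully free for 08:30-10:00. Esperanza: not fully free for 08:30-10:00. Beatriz: free for 08:30-10:00. Bianca: not fully free for 08:30-10:00.

Bianca, Esperanza, Hana, Hiro, Kira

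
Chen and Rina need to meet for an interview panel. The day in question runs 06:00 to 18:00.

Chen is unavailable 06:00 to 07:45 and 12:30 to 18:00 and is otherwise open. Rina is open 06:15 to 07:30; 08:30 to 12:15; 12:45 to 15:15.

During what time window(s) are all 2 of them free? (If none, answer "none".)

Chen free: 07:45-12:30 (invert busy blocks within the working day).
Rina free: 06:15-07:30, 08:30-12:15, 12:45-15:15.
Chen ∩ Rina: 08:30-12:15.
Those are the intersection windows.

08:30-12:15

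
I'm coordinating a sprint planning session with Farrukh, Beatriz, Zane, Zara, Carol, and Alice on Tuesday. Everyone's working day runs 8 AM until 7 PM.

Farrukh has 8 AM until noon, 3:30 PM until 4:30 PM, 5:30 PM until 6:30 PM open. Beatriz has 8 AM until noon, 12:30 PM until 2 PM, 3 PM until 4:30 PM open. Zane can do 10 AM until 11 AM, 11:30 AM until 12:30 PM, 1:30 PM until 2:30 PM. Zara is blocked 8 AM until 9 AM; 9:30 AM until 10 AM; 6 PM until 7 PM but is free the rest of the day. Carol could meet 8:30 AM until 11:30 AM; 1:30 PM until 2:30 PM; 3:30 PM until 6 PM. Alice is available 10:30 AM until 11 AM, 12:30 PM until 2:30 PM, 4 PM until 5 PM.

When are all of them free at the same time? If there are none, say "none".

10:30-11:00

Farrukh free: 08:00-12:00, 15:30-16:30, 17:30-18:30.
Beatriz free: 08:00-12:00, 12:30-14:00, 15:00-16:30.
Zane free: 10:00-11:00, 11:30-12:30, 13:30-14:30.
Zara free: 09:00-09:30, 10:00-18:00 (invert busy blocks within the working day).
Carol free: 08:30-11:30, 13:30-14:30, 15:30-18:00.
Alice free: 10:30-11:00, 12:30-14:30, 16:00-17:00.
Farrukh ∩ Beatriz: 08:00-12:00, 15:30-16:30.
Farrukh ∩ Beatriz ∩ Zane: 10:00-11:00, 11:30-12:00.
Farrukh ∩ Beatriz ∩ Zane ∩ Zara: 10:00-11:00, 11:30-12:00.
Farrukh ∩ Beatriz ∩ Zane ∩ Zara ∩ Carol: 10:00-11:00.
Farrukh ∩ Beatriz ∩ Zane ∩ Zara ∩ Carol ∩ Alice: 10:30-11:00.
Those are the intersection windows.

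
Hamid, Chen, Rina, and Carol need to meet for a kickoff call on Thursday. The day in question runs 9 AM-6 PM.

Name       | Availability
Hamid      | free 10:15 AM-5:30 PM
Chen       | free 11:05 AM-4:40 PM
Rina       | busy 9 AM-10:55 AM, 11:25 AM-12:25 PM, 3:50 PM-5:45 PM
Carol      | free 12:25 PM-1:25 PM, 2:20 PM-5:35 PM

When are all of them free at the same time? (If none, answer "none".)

12:25-13:25, 14:20-15:50

Hamid free: 10:15-17:30.
Chen free: 11:05-16:40.
Rina free: 10:55-11:25, 12:25-15:50, 17:45-18:00 (invert busy blocks within the working day).
Carol free: 12:25-13:25, 14:20-17:35.
Hamid ∩ Chen: 11:05-16:40.
Hamid ∩ Chen ∩ Rina: 11:05-11:25, 12:25-15:50.
Hamid ∩ Chen ∩ Rina ∩ Carol: 12:25-13:25, 14:20-15:50.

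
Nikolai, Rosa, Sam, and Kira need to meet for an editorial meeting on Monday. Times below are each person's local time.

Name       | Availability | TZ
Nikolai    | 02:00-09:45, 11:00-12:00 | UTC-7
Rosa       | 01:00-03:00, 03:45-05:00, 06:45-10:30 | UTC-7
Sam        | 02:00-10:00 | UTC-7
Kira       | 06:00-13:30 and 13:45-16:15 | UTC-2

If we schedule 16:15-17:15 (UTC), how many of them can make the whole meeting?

Nikolai in UTC: 09:00-16:45, 18:00-19:00 (add 7h to convert from UTC-7).
Rosa in UTC: 08:00-10:00, 10:45-12:00, 13:45-17:30 (add 7h to convert from UTC-7).
Sam in UTC: 09:00-17:00 (add 7h to convert from UTC-7).
Kira in UTC: 08:00-15:30, 15:45-18:15 (add 2h to convert from UTC-2).
Rosa and Kira can make the full 16:15-17:15 slot — that's 2.

2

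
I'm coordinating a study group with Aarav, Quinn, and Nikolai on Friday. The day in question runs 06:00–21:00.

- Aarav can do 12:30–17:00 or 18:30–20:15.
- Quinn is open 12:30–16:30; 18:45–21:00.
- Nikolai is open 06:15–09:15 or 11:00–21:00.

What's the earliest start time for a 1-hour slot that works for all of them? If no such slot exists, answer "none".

12:30

Aarav ∩ Quinn: 12:30-16:30, 18:45-20:15.
Aarav ∩ Quinn ∩ Nikolai: 12:30-16:30, 18:45-20:15.
The first common window of at least 60 minutes is 12:30-16:30, so the earliest start is 12:30.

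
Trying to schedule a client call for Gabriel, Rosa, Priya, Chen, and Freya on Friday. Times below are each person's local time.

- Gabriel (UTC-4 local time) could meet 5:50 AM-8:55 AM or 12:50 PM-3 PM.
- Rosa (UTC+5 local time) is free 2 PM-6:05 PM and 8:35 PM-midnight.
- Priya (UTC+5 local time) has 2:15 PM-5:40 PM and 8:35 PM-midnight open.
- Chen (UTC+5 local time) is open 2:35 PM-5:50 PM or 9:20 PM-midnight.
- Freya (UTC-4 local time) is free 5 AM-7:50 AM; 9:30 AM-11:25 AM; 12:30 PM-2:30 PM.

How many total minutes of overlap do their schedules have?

Gabriel in UTC: 09:50-12:55, 16:50-19:00 (add 4h to convert from UTC-4).
Rosa in UTC: 09:00-13:05, 15:35-19:00 (subtract 5h to convert from UTC+5).
Priya in UTC: 09:15-12:40, 15:35-19:00 (subtract 5h to convert from UTC+5).
Chen in UTC: 09:35-12:50, 16:20-19:00 (subtract 5h to convert from UTC+5).
Freya in UTC: 09:00-11:50, 13:30-15:25, 16:30-18:30 (add 4h to convert from UTC-4).
Gabriel ∩ Rosa: 09:50-12:55, 16:50-19:00.
Gabriel ∩ Rosa ∩ Priya: 09:50-12:40, 16:50-19:00.
Gabriel ∩ Rosa ∩ Priya ∩ Chen: 09:50-12:40, 16:50-19:00.
Gabriel ∩ Rosa ∩ Priya ∩ Chen ∩ Freya: 09:50-11:50, 16:50-18:30.
Summing the common windows: 120 + 100 = 220 minutes.

220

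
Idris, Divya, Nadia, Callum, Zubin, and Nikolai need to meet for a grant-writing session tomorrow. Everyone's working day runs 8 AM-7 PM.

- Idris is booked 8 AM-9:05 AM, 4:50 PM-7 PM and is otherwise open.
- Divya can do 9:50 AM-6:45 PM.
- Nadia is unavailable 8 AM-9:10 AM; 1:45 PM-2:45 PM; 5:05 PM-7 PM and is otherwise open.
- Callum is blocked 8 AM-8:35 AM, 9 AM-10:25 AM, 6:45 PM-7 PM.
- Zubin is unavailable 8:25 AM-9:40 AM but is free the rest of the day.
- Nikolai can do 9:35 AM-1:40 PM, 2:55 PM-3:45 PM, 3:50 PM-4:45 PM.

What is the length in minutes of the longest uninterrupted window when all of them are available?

Idris free: 09:05-16:50 (invert busy blocks within the working day).
Divya free: 09:50-18:45.
Nadia free: 09:10-13:45, 14:45-17:05 (invert busy blocks within the working day).
Callum free: 08:35-09:00, 10:25-18:45 (invert busy blocks within the working day).
Zubin free: 08:00-08:25, 09:40-19:00 (invert busy blocks within the working day).
Nikolai free: 09:35-13:40, 14:55-15:45, 15:50-16:45.
Idris ∩ Divya: 09:50-16:50.
Idris ∩ Divya ∩ Nadia: 09:50-13:45, 14:45-16:50.
Idris ∩ Divya ∩ Nadia ∩ Callum: 10:25-13:45, 14:45-16:50.
Idris ∩ Divya ∩ Nadia ∩ Callum ∩ Zubin: 10:25-13:45, 14:45-16:50.
Idris ∩ Divya ∩ Nadia ∩ Callum ∩ Zubin ∩ Nikolai: 10:25-13:40, 14:55-15:45, 15:50-16:45.
So the common availability across everyone is 10:25-13:40, 14:55-15:45, 15:50-16:45.
The longest is 10:25-13:40 at 195 minutes.

195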